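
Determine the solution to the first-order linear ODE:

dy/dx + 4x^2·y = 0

Using integrating factor method:

General solution: y = Ce^(-4x^3/3)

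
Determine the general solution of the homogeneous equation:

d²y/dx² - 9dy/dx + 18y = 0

Characteristic equation: r² - 9r + 18 = 0
Roots: r = 6, 3 (distinct real)
General solution: y = C₁e^(6x) + C₂e^(3x)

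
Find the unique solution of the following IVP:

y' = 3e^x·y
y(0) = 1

General solution: y = Ce^(3e^x)
Applying IC y(0) = 1:
Particular solution: y = e^(3(e^x - 1))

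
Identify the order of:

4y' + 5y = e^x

The order is 1 (highest derivative is of order 1).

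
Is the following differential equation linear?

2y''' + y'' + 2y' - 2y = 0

Yes. Linear (y and its derivatives appear to the first power only, no products of y terms)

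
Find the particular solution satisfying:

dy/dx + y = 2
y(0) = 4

General solution: y = 2 + Ce^(-x)
Applying y(0) = 4: C = 4 - 2 = 2
Particular solution: y = 2 + 2e^(-x)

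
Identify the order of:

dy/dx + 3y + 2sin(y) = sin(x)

The order is 1 (highest derivative is of order 1).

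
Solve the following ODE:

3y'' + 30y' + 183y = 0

Characteristic equation: 3r² + 30r + 183 = 0
Divide by 3: r² + 10r + 61 = 0
Roots: r = -5 ± 6i (complex conjugates)
General solution: y = e^(-5x)(C₁cos(6x) + C₂sin(6x))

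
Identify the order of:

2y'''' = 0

The order is 4 (highest derivative is of order 4).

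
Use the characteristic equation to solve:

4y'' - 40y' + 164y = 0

Characteristic equation: 4r² - 40r + 164 = 0
Divide by 4: r² - 10r + 41 = 0
Roots: r = 5 ± 4i (complex conjugates)
General solution: y = e^(5x)(C₁cos(4x) + C₂sin(4x))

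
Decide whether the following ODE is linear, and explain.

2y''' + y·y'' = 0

Nonlinear (y·y'' term)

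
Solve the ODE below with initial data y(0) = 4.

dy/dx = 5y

General solution: y = Ce^(5x)
Applying IC y(0) = 4:
Particular solution: y = 4e^(5x)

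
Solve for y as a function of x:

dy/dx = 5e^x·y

Separating variables and integrating:
ln|y| = 5e^x + C

General solution: y = Ce^(5e^x)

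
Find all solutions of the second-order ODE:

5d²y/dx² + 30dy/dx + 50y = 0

Characteristic equation: 5r² + 30r + 50 = 0
Divide by 5: r² + 6r + 10 = 0
Roots: r = -3 ± i (complex conjugates)
General solution: y = e^(-3x)(C₁cos(x) + C₂sin(x))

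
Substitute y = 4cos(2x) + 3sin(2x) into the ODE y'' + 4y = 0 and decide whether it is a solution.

Verification:
y'' = -16cos(2x) - 12sin(2x)
y'' + 4y = 0 ✓

Yes, it is a solution.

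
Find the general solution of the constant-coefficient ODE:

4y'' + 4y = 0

Characteristic equation: 4r² + 4 = 0
Divide by 4: r² + 1 = 0
Roots: r = ±i (complex conjugates)
General solution: y = C₁cos(x) + C₂sin(x)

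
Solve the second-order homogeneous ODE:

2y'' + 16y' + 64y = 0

Characteristic equation: 2r² + 16r + 64 = 0
Divide by 2: r² + 8r + 32 = 0
Roots: r = -4 ± 4i (complex conjugates)
General solution: y = e^(-4x)(C₁cos(4x) + C₂sin(4x))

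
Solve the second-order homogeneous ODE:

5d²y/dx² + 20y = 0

Characteristic equation: 5r² + 20 = 0
Divide by 5: r² + 4 = 0
Roots: r = ±2i (complex conjugates)
General solution: y = C₁cos(2x) + C₂sin(2x)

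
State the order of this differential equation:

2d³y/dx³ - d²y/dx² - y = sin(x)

The order is 3 (highest derivative is of order 3).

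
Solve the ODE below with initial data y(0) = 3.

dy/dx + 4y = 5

General solution: y = 5/4 + Ce^(-4x)
Applying y(0) = 3: C = 3 - 5/4 = 7/4
Particular solution: y = 5/4 + (7/4)e^(-4x)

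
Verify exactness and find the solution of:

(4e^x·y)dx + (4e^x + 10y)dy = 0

Verify exactness: ∂M/∂y = ∂N/∂x ✓
Find F(x,y) such that ∂F/∂x = M, ∂F/∂y = N
Solution: 4e^x·y + 5y² = C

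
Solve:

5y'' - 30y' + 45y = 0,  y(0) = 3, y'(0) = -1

General solution: y = (C₁ + C₂x)e^(3x)
Repeated root r = 3
Applying ICs: C₁ = 3, C₂ = -10
Particular solution: y = (3 - 10x)e^(3x)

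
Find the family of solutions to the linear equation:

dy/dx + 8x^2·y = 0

Using integrating factor method:

General solution: y = Ce^(-8x^3/3)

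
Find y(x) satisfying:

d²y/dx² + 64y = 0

Characteristic equation: r² + 64 = 0
Roots: r = ±8i (complex conjugates)
General solution: y = C₁cos(8x) + C₂sin(8x)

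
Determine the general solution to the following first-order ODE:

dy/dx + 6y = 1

Using integrating factor method:

General solution: y = 1/6 + Ce^(-6x)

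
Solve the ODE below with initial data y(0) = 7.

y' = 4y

General solution: y = Ce^(4x)
Applying IC y(0) = 7:
Particular solution: y = 7e^(4x)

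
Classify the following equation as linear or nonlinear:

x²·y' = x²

Linear (y and its derivatives appear to the first power only, no products of y terms)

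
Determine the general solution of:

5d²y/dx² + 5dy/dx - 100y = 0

Characteristic equation: 5r² + 5r - 100 = 0
Divide by 5: r² + r - 20 = 0
Roots: r = 4, -5 (distinct real)
General solution: y = C₁e^(4x) + C₂e^(-5x)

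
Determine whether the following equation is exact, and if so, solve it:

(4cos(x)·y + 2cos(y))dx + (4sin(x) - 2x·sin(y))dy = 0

Verify exactness: ∂M/∂y = ∂N/∂x ✓
Find F(x,y) such that ∂F/∂x = M, ∂F/∂y = N
Solution: 4sin(x)·y + 2x·cos(y) = C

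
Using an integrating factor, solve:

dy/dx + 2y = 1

Using integrating factor method:

General solution: y = 1/2 + Ce^(-2x)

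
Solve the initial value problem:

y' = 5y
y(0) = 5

General solution: y = Ce^(5x)
Applying IC y(0) = 5:
Particular solution: y = 5e^(5x)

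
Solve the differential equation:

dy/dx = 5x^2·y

Separating variables and integrating:
ln|y| = 5x^3/3 + C

General solution: y = Ce^(5x^3/3)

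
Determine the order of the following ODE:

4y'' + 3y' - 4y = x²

The order is 2 (highest derivative is of order 2).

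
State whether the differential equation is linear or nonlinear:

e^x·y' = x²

Linear (y and its derivatives appear to the first power only, no products of y terms)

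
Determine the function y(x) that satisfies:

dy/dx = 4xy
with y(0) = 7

General solution: y = Ce^(2x²)
Applying IC y(0) = 7:
Particular solution: y = 7e^(2x²)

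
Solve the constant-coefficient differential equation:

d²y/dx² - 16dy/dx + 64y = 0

Characteristic equation: r² - 16r + 64 = 0
Factored: (r - 8)² = 0
Repeated root: r = 8
General solution: y = (C₁ + C₂x)e^(8x)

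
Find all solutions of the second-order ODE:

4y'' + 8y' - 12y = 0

Characteristic equation: 4r² + 8r - 12 = 0
Divide by 4: r² + 2r - 3 = 0
Roots: r = 1, -3 (distinct real)
General solution: y = C₁e^x + C₂e^(-3x)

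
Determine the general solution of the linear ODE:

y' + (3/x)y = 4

Using integrating factor method:

General solution: y = x + Cx^(-3)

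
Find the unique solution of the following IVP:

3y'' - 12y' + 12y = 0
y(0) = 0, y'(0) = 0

General solution: y = (C₁ + C₂x)e^(2x)
Repeated root r = 2
Applying ICs: C₁ = 0, C₂ = 0
Particular solution: y = 0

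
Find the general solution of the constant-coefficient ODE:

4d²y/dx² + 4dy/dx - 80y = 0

Characteristic equation: 4r² + 4r - 80 = 0
Divide by 4: r² + r - 20 = 0
Roots: r = 4, -5 (distinct real)
General solution: y = C₁e^(4x) + C₂e^(-5x)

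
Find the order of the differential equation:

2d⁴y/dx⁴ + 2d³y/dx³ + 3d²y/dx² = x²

The order is 4 (highest derivative is of order 4).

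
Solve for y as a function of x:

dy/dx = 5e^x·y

Separating variables and integrating:
ln|y| = 5e^x + C

General solution: y = Ce^(5e^x)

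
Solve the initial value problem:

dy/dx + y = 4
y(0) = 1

General solution: y = 4 + Ce^(-x)
Applying y(0) = 1: C = 1 - 4 = -3
Particular solution: y = 4 - 3e^(-x)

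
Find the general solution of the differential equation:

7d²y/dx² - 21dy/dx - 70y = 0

Characteristic equation: 7r² - 21r - 70 = 0
Divide by 7: r² - 3r - 10 = 0
Roots: r = 5, -2 (distinct real)
General solution: y = C₁e^(5x) + C₂e^(-2x)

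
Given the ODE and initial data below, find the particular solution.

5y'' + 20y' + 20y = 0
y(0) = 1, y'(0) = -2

General solution: y = (C₁ + C₂x)e^(-2x)
Repeated root r = -2
Applying ICs: C₁ = 1, C₂ = 0
Particular solution: y = e^(-2x)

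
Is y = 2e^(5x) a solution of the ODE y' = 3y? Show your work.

Verification:
y = 2e^(5x)
y' = 10e^(5x)
But 3y = 6e^(5x)
y' ≠ 3y — the derivative does not match

No, it is not a solution.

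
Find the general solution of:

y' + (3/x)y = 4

Using integrating factor method:

General solution: y = x + Cx^(-3)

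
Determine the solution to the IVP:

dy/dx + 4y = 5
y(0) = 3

General solution: y = 5/4 + Ce^(-4x)
Applying y(0) = 3: C = 3 - 5/4 = 7/4
Particular solution: y = 5/4 + (7/4)e^(-4x)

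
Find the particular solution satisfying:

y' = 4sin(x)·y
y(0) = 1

General solution: y = Ce^(-4cos(x))
Applying IC y(0) = 1:
Particular solution: y = e^(4(1-cos(x)))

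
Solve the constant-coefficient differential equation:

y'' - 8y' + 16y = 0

Characteristic equation: r² - 8r + 16 = 0
Factored: (r - 4)² = 0
Repeated root: r = 4
General solution: y = (C₁ + C₂x)e^(4x)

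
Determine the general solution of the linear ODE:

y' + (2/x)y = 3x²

Using integrating factor method:

General solution: y = (3/5)x^3 + Cx^(-2)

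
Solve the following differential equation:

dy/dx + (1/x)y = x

Using integrating factor method:

General solution: y = (1/3)x^2 + C/x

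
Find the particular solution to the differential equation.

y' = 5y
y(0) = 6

General solution: y = Ce^(5x)
Applying IC y(0) = 6:
Particular solution: y = 6e^(5x)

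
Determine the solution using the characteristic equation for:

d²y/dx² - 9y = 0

Characteristic equation: r² - 9 = 0
Roots: r = 3, -3 (distinct real)
General solution: y = C₁e^(3x) + C₂e^(-3x)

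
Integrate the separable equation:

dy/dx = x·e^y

Separating variables and integrating:
-e^(-y) = x²/2 + C

General solution: y = -ln(C - x²/2)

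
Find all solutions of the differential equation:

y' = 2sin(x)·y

Separating variables and integrating:
ln|y| = -2cos(x) + C

General solution: y = Ce^(-2cos(x))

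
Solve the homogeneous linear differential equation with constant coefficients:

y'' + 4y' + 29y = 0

Characteristic equation: r² + 4r + 29 = 0
Roots: r = -2 ± 5i (complex conjugates)
General solution: y = e^(-2x)(C₁cos(5x) + C₂sin(5x))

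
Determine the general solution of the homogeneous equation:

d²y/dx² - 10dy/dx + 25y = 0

Characteristic equation: r² - 10r + 25 = 0
Factored: (r - 5)² = 0
Repeated root: r = 5
General solution: y = (C₁ + C₂x)e^(5x)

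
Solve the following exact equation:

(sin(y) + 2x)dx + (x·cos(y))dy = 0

Verify exactness: ∂M/∂y = ∂N/∂x ✓
Find F(x,y) such that ∂F/∂x = M, ∂F/∂y = N
Solution: x·sin(y) + x² = C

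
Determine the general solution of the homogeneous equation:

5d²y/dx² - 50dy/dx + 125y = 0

Characteristic equation: 5r² - 50r + 125 = 0
Divide by 5: r² - 10r + 25 = 0
Factored: (r - 5)² = 0
Repeated root: r = 5
General solution: y = (C₁ + C₂x)e^(5x)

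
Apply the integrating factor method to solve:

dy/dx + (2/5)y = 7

Using integrating factor method:

General solution: y = 35/2 + Ce^(-2x/5)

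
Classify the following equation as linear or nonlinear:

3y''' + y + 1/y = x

Nonlinear (1/y term)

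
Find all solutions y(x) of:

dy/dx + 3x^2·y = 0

Using integrating factor method:

General solution: y = Ce^(-x^3)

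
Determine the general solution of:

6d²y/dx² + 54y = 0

Characteristic equation: 6r² + 54 = 0
Divide by 6: r² + 9 = 0
Roots: r = ±3i (complex conjugates)
General solution: y = C₁cos(3x) + C₂sin(3x)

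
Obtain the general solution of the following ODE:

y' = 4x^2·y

Separating variables and integrating:
ln|y| = 4x^3/3 + C

General solution: y = Ce^(4x^3/3)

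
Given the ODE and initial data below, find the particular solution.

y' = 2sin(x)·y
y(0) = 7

General solution: y = Ce^(-2cos(x))
Applying IC y(0) = 7:
Particular solution: y = 7e^(2(1-cos(x)))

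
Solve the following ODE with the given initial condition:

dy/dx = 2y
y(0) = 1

General solution: y = Ce^(2x)
Applying IC y(0) = 1:
Particular solution: y = e^(2x)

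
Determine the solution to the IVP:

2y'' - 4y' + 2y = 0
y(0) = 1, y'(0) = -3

General solution: y = (C₁ + C₂x)e^x
Repeated root r = 1
Applying ICs: C₁ = 1, C₂ = -4
Particular solution: y = (1 - 4x)e^x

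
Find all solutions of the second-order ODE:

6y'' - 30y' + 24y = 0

Characteristic equation: 6r² - 30r + 24 = 0
Divide by 6: r² - 5r + 4 = 0
Roots: r = 1, 4 (distinct real)
General solution: y = C₁e^x + C₂e^(4x)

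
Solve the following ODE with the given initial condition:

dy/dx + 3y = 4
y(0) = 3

General solution: y = 4/3 + Ce^(-3x)
Applying y(0) = 3: C = 3 - 4/3 = 5/3
Particular solution: y = 4/3 + (5/3)e^(-3x)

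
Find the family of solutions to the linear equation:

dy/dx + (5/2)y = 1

Using integrating factor method:

General solution: y = 2/5 + Ce^(-5x/2)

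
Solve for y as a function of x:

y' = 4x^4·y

Separating variables and integrating:
ln|y| = 4x^5/5 + C

General solution: y = Ce^(4x^5/5)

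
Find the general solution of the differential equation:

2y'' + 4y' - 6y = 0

Characteristic equation: 2r² + 4r - 6 = 0
Divide by 2: r² + 2r - 3 = 0
Roots: r = 1, -3 (distinct real)
General solution: y = C₁e^x + C₂e^(-3x)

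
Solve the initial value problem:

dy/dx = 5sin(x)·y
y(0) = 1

General solution: y = Ce^(-5cos(x))
Applying IC y(0) = 1:
Particular solution: y = e^(5(1-cos(x)))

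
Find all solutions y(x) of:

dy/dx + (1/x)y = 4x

Using integrating factor method:

General solution: y = (4/3)x^2 + C/x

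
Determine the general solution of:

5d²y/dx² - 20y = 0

Characteristic equation: 5r² - 20 = 0
Divide by 5: r² - 4 = 0
Roots: r = 2, -2 (distinct real)
General solution: y = C₁e^(2x) + C₂e^(-2x)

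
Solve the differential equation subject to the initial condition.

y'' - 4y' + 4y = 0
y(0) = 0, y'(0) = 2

General solution: y = (C₁ + C₂x)e^(2x)
Repeated root r = 2
Applying ICs: C₁ = 0, C₂ = 2
Particular solution: y = 2xe^(2x)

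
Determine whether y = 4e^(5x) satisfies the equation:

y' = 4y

Verification:
y = 4e^(5x)
y' = 20e^(5x)
But 4y = 16e^(5x)
y' ≠ 4y — the derivative does not match

No, it is not a solution.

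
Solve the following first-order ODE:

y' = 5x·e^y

Separating variables and integrating:
-e^(-y) = 5x²/2 + C

General solution: y = -ln(C - 5x²/2)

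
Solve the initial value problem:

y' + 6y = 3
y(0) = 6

General solution: y = 1/2 + Ce^(-6x)
Applying y(0) = 6: C = 6 - 1/2 = 11/2
Particular solution: y = 1/2 + (11/2)e^(-6x)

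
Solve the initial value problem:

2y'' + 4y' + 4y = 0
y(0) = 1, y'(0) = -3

General solution: y = e^(-x)(C₁cos(x) + C₂sin(x))
Complex roots r = -1 ± i
Applying ICs: C₁ = 1, C₂ = -2
Particular solution: y = e^(-x)(cos(x) - 2sin(x))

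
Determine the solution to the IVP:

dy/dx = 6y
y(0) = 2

General solution: y = Ce^(6x)
Applying IC y(0) = 2:
Particular solution: y = 2e^(6x)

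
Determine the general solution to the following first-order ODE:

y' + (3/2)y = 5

Using integrating factor method:

General solution: y = 10/3 + Ce^(-3x/2)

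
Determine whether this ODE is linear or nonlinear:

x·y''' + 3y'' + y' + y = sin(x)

Linear (y and its derivatives appear to the first power only, no products of y terms)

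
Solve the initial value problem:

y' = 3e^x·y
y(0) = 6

General solution: y = Ce^(3e^x)
Applying IC y(0) = 6:
Particular solution: y = 6e^(3(e^x - 1))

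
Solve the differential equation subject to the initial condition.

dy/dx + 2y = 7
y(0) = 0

General solution: y = 7/2 + Ce^(-2x)
Applying y(0) = 0: C = 0 - 7/2 = -7/2
Particular solution: y = 7/2 - (7/2)e^(-2x)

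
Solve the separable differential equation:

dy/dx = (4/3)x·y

Separating variables and integrating:
ln|y| = 2x^2/3 + C

General solution: y = Ce^(2x^2/3)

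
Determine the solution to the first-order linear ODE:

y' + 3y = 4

Using integrating factor method:

General solution: y = 4/3 + Ce^(-3x)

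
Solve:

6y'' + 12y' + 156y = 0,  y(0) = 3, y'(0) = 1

General solution: y = e^(-x)(C₁cos(5x) + C₂sin(5x))
Complex roots r = -1 ± 5i
Applying ICs: C₁ = 3, C₂ = 4/5
Particular solution: y = e^(-x)(3cos(5x) + (4/5)sin(5x))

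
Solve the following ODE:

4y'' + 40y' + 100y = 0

Characteristic equation: 4r² + 40r + 100 = 0
Divide by 4: r² + 10r + 25 = 0
Factored: (r + 5)² = 0
Repeated root: r = -5
General solution: y = (C₁ + C₂x)e^(-5x)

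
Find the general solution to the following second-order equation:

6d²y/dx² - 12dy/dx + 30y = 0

Characteristic equation: 6r² - 12r + 30 = 0
Divide by 6: r² - 2r + 5 = 0
Roots: r = 1 ± 2i (complex conjugates)
General solution: y = e^x(C₁cos(2x) + C₂sin(2x))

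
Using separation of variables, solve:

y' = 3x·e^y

Separating variables and integrating:
-e^(-y) = 3x²/2 + C

General solution: y = -ln(C - 3x²/2)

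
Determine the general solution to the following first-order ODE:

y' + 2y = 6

Using integrating factor method:

General solution: y = 3 + Ce^(-2x)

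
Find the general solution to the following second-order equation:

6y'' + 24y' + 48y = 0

Characteristic equation: 6r² + 24r + 48 = 0
Divide by 6: r² + 4r + 8 = 0
Roots: r = -2 ± 2i (complex conjugates)
General solution: y = e^(-2x)(C₁cos(2x) + C₂sin(2x))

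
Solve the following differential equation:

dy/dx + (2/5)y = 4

Using integrating factor method:

General solution: y = 10 + Ce^(-2x/5)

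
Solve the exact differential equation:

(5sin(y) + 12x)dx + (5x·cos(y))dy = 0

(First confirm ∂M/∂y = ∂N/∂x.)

Verify exactness: ∂M/∂y = ∂N/∂x ✓
Find F(x,y) such that ∂F/∂x = M, ∂F/∂y = N
Solution: 5x·sin(y) + 6x² = C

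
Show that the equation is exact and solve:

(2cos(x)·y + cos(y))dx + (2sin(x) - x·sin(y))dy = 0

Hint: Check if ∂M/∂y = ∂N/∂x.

Verify exactness: ∂M/∂y = ∂N/∂x ✓
Find F(x,y) such that ∂F/∂x = M, ∂F/∂y = N
Solution: 2sin(x)·y + x·cos(y) = C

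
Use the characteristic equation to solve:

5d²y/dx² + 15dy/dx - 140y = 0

Characteristic equation: 5r² + 15r - 140 = 0
Divide by 5: r² + 3r - 28 = 0
Roots: r = 4, -7 (distinct real)
General solution: y = C₁e^(4x) + C₂e^(-7x)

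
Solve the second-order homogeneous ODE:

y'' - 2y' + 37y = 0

Characteristic equation: r² - 2r + 37 = 0
Roots: r = 1 ± 6i (complex conjugates)
General solution: y = e^x(C₁cos(6x) + C₂sin(6x))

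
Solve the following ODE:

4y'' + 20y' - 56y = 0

Characteristic equation: 4r² + 20r - 56 = 0
Divide by 4: r² + 5r - 14 = 0
Roots: r = 2, -7 (distinct real)
General solution: y = C₁e^(2x) + C₂e^(-7x)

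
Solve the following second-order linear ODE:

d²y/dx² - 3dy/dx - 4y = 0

Characteristic equation: r² - 3r - 4 = 0
Roots: r = 4, -1 (distinct real)
General solution: y = C₁e^(4x) + C₂e^(-x)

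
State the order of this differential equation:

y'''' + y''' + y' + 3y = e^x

The order is 4 (highest derivative is of order 4).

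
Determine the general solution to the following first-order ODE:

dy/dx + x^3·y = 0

Using integrating factor method:

General solution: y = Ce^(-x^4/4)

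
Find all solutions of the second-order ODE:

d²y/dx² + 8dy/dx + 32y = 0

Characteristic equation: r² + 8r + 32 = 0
Roots: r = -4 ± 4i (complex conjugates)
General solution: y = e^(-4x)(C₁cos(4x) + C₂sin(4x))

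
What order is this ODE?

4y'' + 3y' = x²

The order is 2 (highest derivative is of order 2).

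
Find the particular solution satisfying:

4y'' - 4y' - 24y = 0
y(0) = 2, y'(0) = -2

General solution: y = C₁e^(3x) + C₂e^(-2x)
Applying ICs: C₁ = 2/5, C₂ = 8/5
Particular solution: y = (2/5)e^(3x) + (8/5)e^(-2x)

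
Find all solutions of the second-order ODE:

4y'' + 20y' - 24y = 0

Characteristic equation: 4r² + 20r - 24 = 0
Divide by 4: r² + 5r - 6 = 0
Roots: r = 1, -6 (distinct real)
General solution: y = C₁e^x + C₂e^(-6x)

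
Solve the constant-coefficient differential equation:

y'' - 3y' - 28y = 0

Characteristic equation: r² - 3r - 28 = 0
Roots: r = 7, -4 (distinct real)
General solution: y = C₁e^(7x) + C₂e^(-4x)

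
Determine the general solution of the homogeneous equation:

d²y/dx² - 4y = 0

Characteristic equation: r² - 4 = 0
Roots: r = 2, -2 (distinct real)
General solution: y = C₁e^(2x) + C₂e^(-2x)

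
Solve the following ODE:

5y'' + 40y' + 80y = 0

Characteristic equation: 5r² + 40r + 80 = 0
Divide by 5: r² + 8r + 16 = 0
Factored: (r + 4)² = 0
Repeated root: r = -4
General solution: y = (C₁ + C₂x)e^(-4x)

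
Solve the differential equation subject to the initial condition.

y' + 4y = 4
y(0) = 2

General solution: y = 1 + Ce^(-4x)
Applying y(0) = 2: C = 2 - 1 = 1
Particular solution: y = 1 + e^(-4x)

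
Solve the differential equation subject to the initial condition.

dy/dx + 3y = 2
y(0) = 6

General solution: y = 2/3 + Ce^(-3x)
Applying y(0) = 6: C = 6 - 2/3 = 16/3
Particular solution: y = 2/3 + (16/3)e^(-3x)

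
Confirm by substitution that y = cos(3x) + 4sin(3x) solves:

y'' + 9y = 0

Verification:
y'' = -9cos(3x) - 36sin(3x)
y'' + 9y = 0 ✓

Yes, it is a solution.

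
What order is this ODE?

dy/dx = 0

The order is 1 (highest derivative is of order 1).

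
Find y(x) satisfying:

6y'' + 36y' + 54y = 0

Characteristic equation: 6r² + 36r + 54 = 0
Divide by 6: r² + 6r + 9 = 0
Factored: (r + 3)² = 0
Repeated root: r = -3
General solution: y = (C₁ + C₂x)e^(-3x)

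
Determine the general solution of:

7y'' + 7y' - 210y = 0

Characteristic equation: 7r² + 7r - 210 = 0
Divide by 7: r² + r - 30 = 0
Roots: r = 5, -6 (distinct real)
General solution: y = C₁e^(5x) + C₂e^(-6x)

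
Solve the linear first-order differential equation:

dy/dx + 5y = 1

Using integrating factor method:

General solution: y = 1/5 + Ce^(-5x)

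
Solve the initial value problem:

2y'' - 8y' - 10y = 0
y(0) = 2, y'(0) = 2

General solution: y = C₁e^(5x) + C₂e^(-x)
Applying ICs: C₁ = 2/3, C₂ = 4/3
Particular solution: y = (2/3)e^(5x) + (4/3)e^(-x)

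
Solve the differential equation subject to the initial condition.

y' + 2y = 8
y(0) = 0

General solution: y = 4 + Ce^(-2x)
Applying y(0) = 0: C = 0 - 4 = -4
Particular solution: y = 4 - 4e^(-2x)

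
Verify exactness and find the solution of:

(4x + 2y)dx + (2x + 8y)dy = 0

Verify exactness: ∂M/∂y = ∂N/∂x ✓
Find F(x,y) such that ∂F/∂x = M, ∂F/∂y = N
Solution: 2x² + 2xy + 4y² = C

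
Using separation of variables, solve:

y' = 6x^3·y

Separating variables and integrating:
ln|y| = 3x^4/2 + C

General solution: y = Ce^(3x^4/2)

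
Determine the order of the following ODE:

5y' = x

The order is 1 (highest derivative is of order 1).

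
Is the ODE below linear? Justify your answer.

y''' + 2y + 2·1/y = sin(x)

No. Nonlinear (1/y term)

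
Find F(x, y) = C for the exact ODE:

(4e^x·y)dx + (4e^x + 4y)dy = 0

Verify exactness: ∂M/∂y = ∂N/∂x ✓
Find F(x,y) such that ∂F/∂x = M, ∂F/∂y = N
Solution: 4e^x·y + 2y² = C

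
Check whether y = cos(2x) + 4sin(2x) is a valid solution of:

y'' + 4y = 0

Verification:
y'' = -4cos(2x) - 16sin(2x)
y'' + 4y = 0 ✓

Yes, it is a solution.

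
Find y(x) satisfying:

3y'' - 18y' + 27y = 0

Characteristic equation: 3r² - 18r + 27 = 0
Divide by 3: r² - 6r + 9 = 0
Factored: (r - 3)² = 0
Repeated root: r = 3
General solution: y = (C₁ + C₂x)e^(3x)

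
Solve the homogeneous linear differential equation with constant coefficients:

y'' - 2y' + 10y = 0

Characteristic equation: r² - 2r + 10 = 0
Roots: r = 1 ± 3i (complex conjugates)
General solution: y = e^x(C₁cos(3x) + C₂sin(3x))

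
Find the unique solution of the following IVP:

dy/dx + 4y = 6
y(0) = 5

General solution: y = 3/2 + Ce^(-4x)
Applying y(0) = 5: C = 5 - 3/2 = 7/2
Particular solution: y = 3/2 + (7/2)e^(-4x)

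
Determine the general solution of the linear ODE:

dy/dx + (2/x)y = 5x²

Using integrating factor method:

General solution: y = x^3 + Cx^(-2)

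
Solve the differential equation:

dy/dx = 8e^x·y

Separating variables and integrating:
ln|y| = 8e^x + C

General solution: y = Ce^(8e^x)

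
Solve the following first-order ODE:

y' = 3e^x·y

Separating variables and integrating:
ln|y| = 3e^x + C

General solution: y = Ce^(3e^x)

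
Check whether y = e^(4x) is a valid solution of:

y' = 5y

Verification:
y = e^(4x)
y' = 4e^(4x)
But 5y = 5e^(4x)
y' ≠ 5y — the derivative does not match

No, it is not a solution.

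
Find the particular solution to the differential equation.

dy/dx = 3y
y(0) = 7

General solution: y = Ce^(3x)
Applying IC y(0) = 7:
Particular solution: y = 7e^(3x)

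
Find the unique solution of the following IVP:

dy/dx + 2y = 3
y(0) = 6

General solution: y = 3/2 + Ce^(-2x)
Applying y(0) = 6: C = 6 - 3/2 = 9/2
Particular solution: y = 3/2 + (9/2)e^(-2x)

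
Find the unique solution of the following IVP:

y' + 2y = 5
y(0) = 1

General solution: y = 5/2 + Ce^(-2x)
Applying y(0) = 1: C = 1 - 5/2 = -3/2
Particular solution: y = 5/2 - (3/2)e^(-2x)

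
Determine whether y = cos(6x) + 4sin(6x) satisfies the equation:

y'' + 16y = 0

Verification:
y'' = -36cos(6x) - 144sin(6x)
y'' + 16y ≠ 0 (frequency mismatch: got 36 instead of 16)

No, it is not a solution.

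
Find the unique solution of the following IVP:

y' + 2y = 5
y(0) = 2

General solution: y = 5/2 + Ce^(-2x)
Applying y(0) = 2: C = 2 - 5/2 = -1/2
Particular solution: y = 5/2 - (1/2)e^(-2x)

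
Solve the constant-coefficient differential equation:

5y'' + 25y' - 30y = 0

Characteristic equation: 5r² + 25r - 30 = 0
Divide by 5: r² + 5r - 6 = 0
Roots: r = 1, -6 (distinct real)
General solution: y = C₁e^x + C₂e^(-6x)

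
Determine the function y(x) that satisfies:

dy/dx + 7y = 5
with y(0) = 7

General solution: y = 5/7 + Ce^(-7x)
Applying y(0) = 7: C = 7 - 5/7 = 44/7
Particular solution: y = 5/7 + (44/7)e^(-7x)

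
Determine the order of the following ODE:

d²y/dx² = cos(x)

The order is 2 (highest derivative is of order 2).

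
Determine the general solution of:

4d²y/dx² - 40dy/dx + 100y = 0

Characteristic equation: 4r² - 40r + 100 = 0
Divide by 4: r² - 10r + 25 = 0
Factored: (r - 5)² = 0
Repeated root: r = 5
General solution: y = (C₁ + C₂x)e^(5x)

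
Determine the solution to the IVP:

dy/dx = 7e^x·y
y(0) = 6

General solution: y = Ce^(7e^x)
Applying IC y(0) = 6:
Particular solution: y = 6e^(7(e^x - 1))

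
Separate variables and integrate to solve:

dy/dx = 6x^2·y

Separating variables and integrating:
ln|y| = 2x^3 + C

General solution: y = Ce^(2x^3)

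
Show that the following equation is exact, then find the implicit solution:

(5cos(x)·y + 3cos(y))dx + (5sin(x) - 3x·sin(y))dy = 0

Verify exactness: ∂M/∂y = ∂N/∂x ✓
Find F(x,y) such that ∂F/∂x = M, ∂F/∂y = N
Solution: 5sin(x)·y + 3x·cos(y) = C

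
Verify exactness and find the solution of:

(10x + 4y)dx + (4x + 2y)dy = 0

Verify exactness: ∂M/∂y = ∂N/∂x ✓
Find F(x,y) such that ∂F/∂x = M, ∂F/∂y = N
Solution: 5x² + 4xy + y² = C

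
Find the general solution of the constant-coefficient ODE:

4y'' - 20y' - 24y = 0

Characteristic equation: 4r² - 20r - 24 = 0
Divide by 4: r² - 5r - 6 = 0
Roots: r = 6, -1 (distinct real)
General solution: y = C₁e^(6x) + C₂e^(-x)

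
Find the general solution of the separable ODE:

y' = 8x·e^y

Separating variables and integrating:
-e^(-y) = 4x² + C

General solution: y = -ln(C - 4x²)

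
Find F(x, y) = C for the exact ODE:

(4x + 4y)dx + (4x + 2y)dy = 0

Verify exactness: ∂M/∂y = ∂N/∂x ✓
Find F(x,y) such that ∂F/∂x = M, ∂F/∂y = N
Solution: 2x² + 4xy + y² = C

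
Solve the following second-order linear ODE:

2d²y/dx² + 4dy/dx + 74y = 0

Characteristic equation: 2r² + 4r + 74 = 0
Divide by 2: r² + 2r + 37 = 0
Roots: r = -1 ± 6i (complex conjugates)
General solution: y = e^(-x)(C₁cos(6x) + C₂sin(6x))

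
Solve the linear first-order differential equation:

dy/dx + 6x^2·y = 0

Using integrating factor method:

General solution: y = Ce^(-2x^3)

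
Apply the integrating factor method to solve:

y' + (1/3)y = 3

Using integrating factor method:

General solution: y = 9 + Ce^(-x/3)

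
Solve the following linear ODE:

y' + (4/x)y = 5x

Using integrating factor method:

General solution: y = (5/6)x^2 + Cx^(-4)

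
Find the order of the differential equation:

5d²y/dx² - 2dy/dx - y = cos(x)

The order is 2 (highest derivative is of order 2).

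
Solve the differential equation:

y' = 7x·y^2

Separating variables and integrating:
-1/y = 7x^2/2 + C

General solution: y^-1 = (-7/2)x^2 + C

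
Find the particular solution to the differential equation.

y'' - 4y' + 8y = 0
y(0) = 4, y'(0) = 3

General solution: y = e^(2x)(C₁cos(2x) + C₂sin(2x))
Complex roots r = 2 ± 2i
Applying ICs: C₁ = 4, C₂ = -5/2
Particular solution: y = e^(2x)(4cos(2x) - (5/2)sin(2x))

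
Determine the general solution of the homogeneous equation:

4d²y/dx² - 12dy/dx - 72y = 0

Characteristic equation: 4r² - 12r - 72 = 0
Divide by 4: r² - 3r - 18 = 0
Roots: r = 6, -3 (distinct real)
General solution: y = C₁e^(6x) + C₂e^(-3x)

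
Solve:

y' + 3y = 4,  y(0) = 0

General solution: y = 4/3 + Ce^(-3x)
Applying y(0) = 0: C = 0 - 4/3 = -4/3
Particular solution: y = 4/3 - (4/3)e^(-3x)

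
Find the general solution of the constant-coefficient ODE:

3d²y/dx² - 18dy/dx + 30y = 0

Characteristic equation: 3r² - 18r + 30 = 0
Divide by 3: r² - 6r + 10 = 0
Roots: r = 3 ± i (complex conjugates)
General solution: y = e^(3x)(C₁cos(x) + C₂sin(x))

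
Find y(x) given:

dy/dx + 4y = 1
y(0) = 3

General solution: y = 1/4 + Ce^(-4x)
Applying y(0) = 3: C = 3 - 1/4 = 11/4
Particular solution: y = 1/4 + (11/4)e^(-4x)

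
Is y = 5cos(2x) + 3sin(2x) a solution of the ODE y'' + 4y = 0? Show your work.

Verification:
y'' = -20cos(2x) - 12sin(2x)
y'' + 4y = 0 ✓

Yes, it is a solution.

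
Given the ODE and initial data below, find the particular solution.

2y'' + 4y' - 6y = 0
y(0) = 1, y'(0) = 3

General solution: y = C₁e^x + C₂e^(-3x)
Applying ICs: C₁ = 3/2, C₂ = -1/2
Particular solution: y = (3/2)e^x - (1/2)e^(-3x)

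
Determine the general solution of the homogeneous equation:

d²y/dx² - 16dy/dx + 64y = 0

Characteristic equation: r² - 16r + 64 = 0
Factored: (r - 8)² = 0
Repeated root: r = 8
General solution: y = (C₁ + C₂x)e^(8x)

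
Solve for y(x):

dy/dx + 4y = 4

Using integrating factor method:

General solution: y = 1 + Ce^(-4x)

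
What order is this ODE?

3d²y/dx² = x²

The order is 2 (highest derivative is of order 2).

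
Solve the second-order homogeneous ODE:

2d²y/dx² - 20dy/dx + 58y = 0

Characteristic equation: 2r² - 20r + 58 = 0
Divide by 2: r² - 10r + 29 = 0
Roots: r = 5 ± 2i (complex conjugates)
General solution: y = e^(5x)(C₁cos(2x) + C₂sin(2x))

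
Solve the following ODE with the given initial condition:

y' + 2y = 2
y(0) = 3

General solution: y = 1 + Ce^(-2x)
Applying y(0) = 3: C = 3 - 1 = 2
Particular solution: y = 1 + 2e^(-2x)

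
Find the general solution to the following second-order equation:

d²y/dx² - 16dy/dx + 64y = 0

Characteristic equation: r² - 16r + 64 = 0
Factored: (r - 8)² = 0
Repeated root: r = 8
General solution: y = (C₁ + C₂x)e^(8x)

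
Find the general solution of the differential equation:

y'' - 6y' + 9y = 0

Characteristic equation: r² - 6r + 9 = 0
Factored: (r - 3)² = 0
Repeated root: r = 3
General solution: y = (C₁ + C₂x)e^(3x)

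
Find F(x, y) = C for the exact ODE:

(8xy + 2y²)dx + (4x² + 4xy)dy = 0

Verify exactness: ∂M/∂y = ∂N/∂x ✓
Find F(x,y) such that ∂F/∂x = M, ∂F/∂y = N
Solution: 4x²y + 2xy² = C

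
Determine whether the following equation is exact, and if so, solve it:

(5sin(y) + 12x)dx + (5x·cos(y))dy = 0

Verify exactness: ∂M/∂y = ∂N/∂x ✓
Find F(x,y) such that ∂F/∂x = M, ∂F/∂y = N
Solution: 5x·sin(y) + 6x² = C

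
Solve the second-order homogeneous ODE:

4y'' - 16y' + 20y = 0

Characteristic equation: 4r² - 16r + 20 = 0
Divide by 4: r² - 4r + 5 = 0
Roots: r = 2 ± i (complex conjugates)
General solution: y = e^(2x)(C₁cos(x) + C₂sin(x))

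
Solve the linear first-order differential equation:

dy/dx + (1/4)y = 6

Using integrating factor method:

General solution: y = 24 + Ce^(-x/4)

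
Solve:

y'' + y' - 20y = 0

Characteristic equation: r² + r - 20 = 0
Roots: r = 4, -5 (distinct real)
General solution: y = C₁e^(4x) + C₂e^(-5x)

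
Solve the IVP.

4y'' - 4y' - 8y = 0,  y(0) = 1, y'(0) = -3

General solution: y = C₁e^(2x) + C₂e^(-x)
Applying ICs: C₁ = -2/3, C₂ = 5/3
Particular solution: y = -(2/3)e^(2x) + (5/3)e^(-x)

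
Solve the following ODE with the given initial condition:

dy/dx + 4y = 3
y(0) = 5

General solution: y = 3/4 + Ce^(-4x)
Applying y(0) = 5: C = 5 - 3/4 = 17/4
Particular solution: y = 3/4 + (17/4)e^(-4x)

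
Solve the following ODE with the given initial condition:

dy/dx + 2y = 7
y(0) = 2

General solution: y = 7/2 + Ce^(-2x)
Applying y(0) = 2: C = 2 - 7/2 = -3/2
Particular solution: y = 7/2 - (3/2)e^(-2x)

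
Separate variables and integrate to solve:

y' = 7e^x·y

Separating variables and integrating:
ln|y| = 7e^x + C

General solution: y = Ce^(7e^x)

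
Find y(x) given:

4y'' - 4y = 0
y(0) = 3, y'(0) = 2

General solution: y = C₁e^x + C₂e^(-x)
Applying ICs: C₁ = 5/2, C₂ = 1/2
Particular solution: y = (5/2)e^x + (1/2)e^(-x)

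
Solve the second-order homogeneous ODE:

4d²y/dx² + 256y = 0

Characteristic equation: 4r² + 256 = 0
Divide by 4: r² + 64 = 0
Roots: r = ±8i (complex conjugates)
General solution: y = C₁cos(8x) + C₂sin(8x)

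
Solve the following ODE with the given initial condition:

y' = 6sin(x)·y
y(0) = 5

General solution: y = Ce^(-6cos(x))
Applying IC y(0) = 5:
Particular solution: y = 5e^(6(1-cos(x)))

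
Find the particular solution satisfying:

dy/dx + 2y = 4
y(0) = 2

General solution: y = 2 + Ce^(-2x)
Applying y(0) = 2: C = 2 - 2 = 0
Particular solution: y = 2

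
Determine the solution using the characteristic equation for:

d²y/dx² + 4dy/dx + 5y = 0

Characteristic equation: r² + 4r + 5 = 0
Roots: r = -2 ± i (complex conjugates)
General solution: y = e^(-2x)(C₁cos(x) + C₂sin(x))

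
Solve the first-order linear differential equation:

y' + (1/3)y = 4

Using integrating factor method:

General solution: y = 12 + Ce^(-x/3)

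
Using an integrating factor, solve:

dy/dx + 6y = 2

Using integrating factor method:

General solution: y = 1/3 + Ce^(-6x)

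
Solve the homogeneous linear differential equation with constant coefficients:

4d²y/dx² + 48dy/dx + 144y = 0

Characteristic equation: 4r² + 48r + 144 = 0
Divide by 4: r² + 12r + 36 = 0
Factored: (r + 6)² = 0
Repeated root: r = -6
General solution: y = (C₁ + C₂x)e^(-6x)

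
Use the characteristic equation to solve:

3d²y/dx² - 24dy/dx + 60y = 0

Characteristic equation: 3r² - 24r + 60 = 0
Divide by 3: r² - 8r + 20 = 0
Roots: r = 4 ± 2i (complex conjugates)
General solution: y = e^(4x)(C₁cos(2x) + C₂sin(2x))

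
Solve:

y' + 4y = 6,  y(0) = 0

General solution: y = 3/2 + Ce^(-4x)
Applying y(0) = 0: C = 0 - 3/2 = -3/2
Particular solution: y = 3/2 - (3/2)e^(-4x)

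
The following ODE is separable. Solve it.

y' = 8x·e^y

Separating variables and integrating:
-e^(-y) = 4x² + C

General solution: y = -ln(C - 4x²)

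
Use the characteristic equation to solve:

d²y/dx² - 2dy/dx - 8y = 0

Characteristic equation: r² - 2r - 8 = 0
Roots: r = 4, -2 (distinct real)
General solution: y = C₁e^(4x) + C₂e^(-2x)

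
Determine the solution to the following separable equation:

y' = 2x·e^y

Separating variables and integrating:
-e^(-y) = x² + C

General solution: y = -ln(C - x²)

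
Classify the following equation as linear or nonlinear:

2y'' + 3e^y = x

Nonlinear (e^y is nonlinear in y)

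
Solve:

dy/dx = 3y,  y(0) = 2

General solution: y = Ce^(3x)
Applying IC y(0) = 2:
Particular solution: y = 2e^(3x)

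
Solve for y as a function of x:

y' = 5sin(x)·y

Separating variables and integrating:
ln|y| = -5cos(x) + C

General solution: y = Ce^(-5cos(x))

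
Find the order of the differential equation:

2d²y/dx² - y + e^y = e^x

The order is 2 (highest derivative is of order 2).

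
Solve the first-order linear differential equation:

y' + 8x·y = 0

Using integrating factor method:

General solution: y = Ce^(-4x^2)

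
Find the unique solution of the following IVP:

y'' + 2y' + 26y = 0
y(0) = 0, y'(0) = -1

General solution: y = e^(-x)(C₁cos(5x) + C₂sin(5x))
Complex roots r = -1 ± 5i
Applying ICs: C₁ = 0, C₂ = -1/5
Particular solution: y = e^(-x)(-(1/5)sin(5x))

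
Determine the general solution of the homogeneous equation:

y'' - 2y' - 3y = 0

Characteristic equation: r² - 2r - 3 = 0
Roots: r = 3, -1 (distinct real)
General solution: y = C₁e^(3x) + C₂e^(-x)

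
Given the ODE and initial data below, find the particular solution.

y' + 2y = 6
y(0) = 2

General solution: y = 3 + Ce^(-2x)
Applying y(0) = 2: C = 2 - 3 = -1
Particular solution: y = 3 - e^(-2x)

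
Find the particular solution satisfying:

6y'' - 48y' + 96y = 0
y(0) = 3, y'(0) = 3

General solution: y = (C₁ + C₂x)e^(4x)
Repeated root r = 4
Applying ICs: C₁ = 3, C₂ = -9
Particular solution: y = (3 - 9x)e^(4x)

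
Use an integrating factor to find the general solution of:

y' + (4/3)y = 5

Using integrating factor method:

General solution: y = 15/4 + Ce^(-4x/3)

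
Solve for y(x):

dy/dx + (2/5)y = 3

Using integrating factor method:

General solution: y = 15/2 + Ce^(-2x/5)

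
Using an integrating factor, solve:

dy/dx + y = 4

Using integrating factor method:

General solution: y = 4 + Ce^(-x)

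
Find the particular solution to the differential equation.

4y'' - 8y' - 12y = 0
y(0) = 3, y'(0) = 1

General solution: y = C₁e^(3x) + C₂e^(-x)
Applying ICs: C₁ = 1, C₂ = 2
Particular solution: y = e^(3x) + 2e^(-x)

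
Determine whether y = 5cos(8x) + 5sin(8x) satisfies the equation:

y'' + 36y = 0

Verification:
y'' = -320cos(8x) - 320sin(8x)
y'' + 36y ≠ 0 (frequency mismatch: got 64 instead of 36)

No, it is not a solution.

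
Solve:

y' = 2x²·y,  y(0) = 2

General solution: y = Ce^(2x³/3)
Applying IC y(0) = 2:
Particular solution: y = 2e^(2x³/3)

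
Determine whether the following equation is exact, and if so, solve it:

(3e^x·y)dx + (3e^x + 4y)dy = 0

Verify exactness: ∂M/∂y = ∂N/∂x ✓
Find F(x,y) such that ∂F/∂x = M, ∂F/∂y = N
Solution: 3e^x·y + 2y² = C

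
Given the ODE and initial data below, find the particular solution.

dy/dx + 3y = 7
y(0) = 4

General solution: y = 7/3 + Ce^(-3x)
Applying y(0) = 4: C = 4 - 7/3 = 5/3
Particular solution: y = 7/3 + (5/3)e^(-3x)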